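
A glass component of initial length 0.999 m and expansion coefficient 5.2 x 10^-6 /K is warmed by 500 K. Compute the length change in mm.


Thermal expansion formula: dL = alpha * L0 * dT
  dL = (5.2 x 10^-6) * 0.999 * 500 = 0.0025974 m
Convert to mm: 0.0025974 * 1000 = 2.5974 mm

2.5974 mm


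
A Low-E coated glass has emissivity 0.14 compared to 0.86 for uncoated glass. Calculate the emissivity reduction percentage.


Percentage reduction = (1 - coated/uncoated) * 100
  Ratio = 0.14 / 0.86 = 0.1628
  Reduction = (1 - 0.1628) * 100 = 83.7%

83.7%


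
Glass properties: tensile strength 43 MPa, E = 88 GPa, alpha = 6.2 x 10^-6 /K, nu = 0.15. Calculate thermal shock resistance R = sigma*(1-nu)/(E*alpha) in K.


Thermal shock resistance: R = sigma * (1 - nu) / (E * alpha)
  Numerator = 43 * (1 - 0.15) = 36.55
  Denominator = 88 * 1000 * (6.2 x 10^-6) = 0.5456
  R = 36.55 / 0.5456 = 67.0 K

67.0 K


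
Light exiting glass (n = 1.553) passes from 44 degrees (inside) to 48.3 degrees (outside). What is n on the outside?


Apply Snell's law: n1 * sin(theta1) = n2 * sin(theta2)
  n2 = n1 * sin(theta1) / sin(theta2)
  sin(44) = 0.694658
  sin(48.3) = 0.746638
  n2 = 1.553 * 0.694658 / 0.746638 = 1.4449

1.4449


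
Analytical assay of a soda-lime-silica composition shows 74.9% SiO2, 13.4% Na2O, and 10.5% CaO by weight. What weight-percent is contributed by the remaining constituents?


Sum the three major oxides:
  SiO2 + Na2O + CaO = 74.9 + 13.4 + 10.5 = 98.8%
Subtract from 100%:
  Others = 100 - 98.8 = 1.2%

1.2%


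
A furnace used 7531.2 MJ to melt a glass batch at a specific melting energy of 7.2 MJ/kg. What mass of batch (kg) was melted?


Rearrange E = m * s for m:
  m = E / s
  m = 7531.2 / 7.2 = 1046.0 kg

1046.0 kg


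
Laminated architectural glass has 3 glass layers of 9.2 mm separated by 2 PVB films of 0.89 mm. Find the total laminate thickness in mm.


Total thickness = glass contribution + PVB contribution
  Glass: 3 * 9.2 = 27.6 mm
  PVB: 2 * 0.89 = 1.78 mm
  Total = 27.6 + 1.78 = 29.38 mm

29.38 mm


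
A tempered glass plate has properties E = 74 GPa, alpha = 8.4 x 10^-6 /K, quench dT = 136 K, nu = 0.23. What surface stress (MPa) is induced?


Tempering stress: sigma = E * alpha * dT / (1 - nu)
  E (MPa) = 74 * 1000 = 74000
  Numerator = 74000 * (8.4 x 10^-6) * 136 = 84.5376
  Denominator = 1 - 0.23 = 0.77
  sigma = 84.5376 / 0.77 = 109.8 MPa

109.8 MPa


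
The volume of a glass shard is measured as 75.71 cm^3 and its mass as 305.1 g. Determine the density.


Use the definition of density:
  rho = mass / volume
  rho = 305.1 / 75.71 = 4.03 g/cm^3

4.03 g/cm^3


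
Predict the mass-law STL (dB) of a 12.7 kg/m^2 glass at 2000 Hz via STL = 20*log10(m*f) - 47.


Mass law: STL = 20 * log10(m * f) - 47
  m * f = 12.7 * 2000 = 25400
  log10(25400) = 4.40483
  STL = 20 * 4.40483 - 47 = 88.0966 - 47 = 41.1 dB

41.1 dB


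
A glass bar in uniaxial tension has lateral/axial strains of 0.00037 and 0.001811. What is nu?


Poisson's ratio: nu = lateral strain / axial strain
  nu = 0.00037 / 0.001811 = 0.2043

0.2043


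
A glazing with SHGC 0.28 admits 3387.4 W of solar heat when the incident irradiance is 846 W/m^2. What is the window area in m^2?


Rearrange Q = Area * SHGC * Irradiance:
  Area = Q / (SHGC * Irradiance)
  Area = 3387.4 / (0.28 * 846) = 14.3 m^2

14.3 m^2


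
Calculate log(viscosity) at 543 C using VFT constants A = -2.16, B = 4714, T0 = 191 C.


VFT equation: log(eta) = A + B / (T - T0)
  T - T0 = 543 - 191 = 352
  B / (T - T0) = 4714 / 352 = 13.392
  log(eta) = -2.16 + 13.392 = 11.232

11.232


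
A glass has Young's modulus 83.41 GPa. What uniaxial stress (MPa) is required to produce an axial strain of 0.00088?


Rearrange E = sigma / epsilon:
  sigma = E * epsilon
  E (MPa) = 83.41 * 1000 = 83410
  sigma = 83410 * 0.00088 = 73.4 MPa

73.4 MPa


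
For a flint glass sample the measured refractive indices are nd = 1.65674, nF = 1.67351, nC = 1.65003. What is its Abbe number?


Abbe number formula: Vd = (nd - 1) / (nF - nC)
  nd - 1 = 1.65674 - 1 = 0.65674
  nF - nC = 1.67351 - 1.65003 = 0.02348
  Vd = 0.65674 / 0.02348 = 27.97

27.97


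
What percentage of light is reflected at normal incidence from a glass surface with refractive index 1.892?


Fresnel reflectance at normal incidence:
  R = ((n - 1)/(n + 1))^2
  (n - 1)/(n + 1) = (1.892 - 1)/(1.892 + 1) = 0.308437
  R = 0.308437^2 = 0.0951334
  R(%) = 0.0951334 * 100 = 9.513%

9.513%


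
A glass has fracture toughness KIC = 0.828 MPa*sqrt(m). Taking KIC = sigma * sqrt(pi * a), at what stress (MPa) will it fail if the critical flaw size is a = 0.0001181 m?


Rearrange KIC = sigma * sqrt(pi * a):
  sigma = KIC / sqrt(pi * a)
  sqrt(pi * 0.0001181) = 0.019262
  sigma = 0.828 / 0.019262 = 42.99 MPa

42.99 MPa


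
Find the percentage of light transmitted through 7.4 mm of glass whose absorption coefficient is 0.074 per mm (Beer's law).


Beer-Lambert law: T = exp(-alpha * thickness)
  exponent = -0.074 * 7.4 = -0.5476
  T = exp(-0.5476) = 0.5783
  Percentage = 0.5783 * 100 = 57.83%

57.83%


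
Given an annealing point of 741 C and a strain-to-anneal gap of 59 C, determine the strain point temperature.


Strain point = annealing point - difference:
  T_strain = 741 - 59 = 682 C

682 C


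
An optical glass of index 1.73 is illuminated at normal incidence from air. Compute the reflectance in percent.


Fresnel reflectance at normal incidence:
  R = ((n - 1)/(n + 1))^2
  (n - 1)/(n + 1) = (1.73 - 1)/(1.73 + 1) = 0.267399
  R = 0.267399^2 = 0.0715022
  R(%) = 0.0715022 * 100 = 7.15%

7.15%


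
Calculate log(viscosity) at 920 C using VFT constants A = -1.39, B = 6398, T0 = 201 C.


VFT equation: log(eta) = A + B / (T - T0)
  T - T0 = 920 - 201 = 719
  B / (T - T0) = 6398 / 719 = 8.898
  log(eta) = -1.39 + 8.898 = 7.508

7.508


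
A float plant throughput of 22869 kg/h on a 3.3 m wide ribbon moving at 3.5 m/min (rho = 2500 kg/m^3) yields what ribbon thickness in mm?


Ribbon cross-section from mass balance:
  Volume rate = throughput / density = 22869 / 2500 = 9.1476 m^3/h
  thickness = volume rate / (speed * 60 * width), i.e.
  thickness = throughput / (60 * speed * width * density) * 1000
  thickness = 22869 / (60 * 3.5 * 3.3 * 2500) * 1000 = 13.2 mm

13.2 mm


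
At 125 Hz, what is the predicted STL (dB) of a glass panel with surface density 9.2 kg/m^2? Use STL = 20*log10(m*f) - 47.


Mass law: STL = 20 * log10(m * f) - 47
  m * f = 9.2 * 125 = 1150
  log10(1150) = 3.0607
  STL = 20 * 3.0607 - 47 = 61.214 - 47 = 14.2 dB

14.2 dB


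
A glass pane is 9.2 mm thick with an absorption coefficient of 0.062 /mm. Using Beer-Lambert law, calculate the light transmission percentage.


Beer-Lambert law: T = exp(-alpha * thickness)
  exponent = -0.062 * 9.2 = -0.5704
  T = exp(-0.5704) = 0.5653
  Percentage = 0.5653 * 100 = 56.53%

56.53%


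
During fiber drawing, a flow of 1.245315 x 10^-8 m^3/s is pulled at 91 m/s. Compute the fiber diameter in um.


Cross-sectional area from continuity:
  A = Q / v = 1.245315 x 10^-8 / 91 = 1.368478 x 10^-10 m^2
Diameter from circular cross-section:
  d = sqrt(4A / pi) * 10^6 (m -> um)
  d = sqrt(4 * 1.368478 x 10^-10 / pi) * 10^6 = 13.2 um

13.2 um


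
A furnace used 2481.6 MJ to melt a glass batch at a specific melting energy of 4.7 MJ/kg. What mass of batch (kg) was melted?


Rearrange E = m * s for m:
  m = E / s
  m = 2481.6 / 4.7 = 528.0 kg

528.0 kg


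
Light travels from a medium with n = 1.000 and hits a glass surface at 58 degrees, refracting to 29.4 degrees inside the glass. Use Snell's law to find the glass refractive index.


Apply Snell's law: n1 * sin(theta1) = n2 * sin(theta2)
  n2 = n1 * sin(theta1) / sin(theta2)
  sin(58) = 0.848048
  sin(29.4) = 0.490904
  n2 = 1.000 * 0.848048 / 0.490904 = 1.7275

1.7275


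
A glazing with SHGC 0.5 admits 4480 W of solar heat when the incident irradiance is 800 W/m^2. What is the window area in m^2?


Rearrange Q = Area * SHGC * Irradiance:
  Area = Q / (SHGC * Irradiance)
  Area = 4480 / (0.5 * 800) = 11.2 m^2

11.2 m^2


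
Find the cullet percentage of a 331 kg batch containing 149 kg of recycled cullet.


Cullet ratio = (cullet mass / total batch mass) * 100
  Ratio = 149 / 331 * 100 = 45.02%

45.02%


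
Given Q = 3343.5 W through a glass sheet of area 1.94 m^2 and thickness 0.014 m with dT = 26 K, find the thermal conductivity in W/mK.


Fourier's law rearranged: k = Q * t / (A * dT)
  Numerator = 3343.5 * 0.014 = 46.809
  Denominator = 1.94 * 26 = 50.44
  k = 46.809 / 50.44 = 0.928 W/mK

0.928 W/mK


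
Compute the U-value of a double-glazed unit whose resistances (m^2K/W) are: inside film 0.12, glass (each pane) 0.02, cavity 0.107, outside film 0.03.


Total thermal resistance (series):
  R_total = R_in + R_glass + R_air + R_glass + R_out
  R_total = 0.12 + 0.02 + 0.107 + 0.02 + 0.03 = 0.297 m^2K/W
U-value = 1 / R_total = 1 / 0.297 = 3.367 W/m^2K

3.367 W/m^2K


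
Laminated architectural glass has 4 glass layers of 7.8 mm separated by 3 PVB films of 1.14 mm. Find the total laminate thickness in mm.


Total thickness = glass contribution + PVB contribution
  Glass: 4 * 7.8 = 31.2 mm
  PVB: 3 * 1.14 = 3.42 mm
  Total = 31.2 + 3.42 = 34.62 mm

34.62 mm


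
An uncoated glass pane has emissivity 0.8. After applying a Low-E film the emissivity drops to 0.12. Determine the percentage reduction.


Percentage reduction = (1 - coated/uncoated) * 100
  Ratio = 0.12 / 0.8 = 0.15
  Reduction = (1 - 0.15) * 100 = 85.0%

85.0%


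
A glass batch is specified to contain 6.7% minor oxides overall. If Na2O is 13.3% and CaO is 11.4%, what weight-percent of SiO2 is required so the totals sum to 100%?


Known pieces sum to 100%:
  SiO2 = 100 - (others + Na2O + CaO)
  SiO2 = 100 - (6.7 + 13.3 + 11.4) = 68.6%

68.6%


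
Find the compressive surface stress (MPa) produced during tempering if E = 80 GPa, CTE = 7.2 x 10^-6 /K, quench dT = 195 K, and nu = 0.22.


Tempering stress: sigma = E * alpha * dT / (1 - nu)
  E (MPa) = 80 * 1000 = 80000
  Numerator = 80000 * (7.2 x 10^-6) * 195 = 112.32
  Denominator = 1 - 0.22 = 0.78
  sigma = 112.32 / 0.78 = 144.0 MPa

144.0 MPa


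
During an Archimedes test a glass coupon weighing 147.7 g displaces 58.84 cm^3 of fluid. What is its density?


Use the definition of density:
  rho = mass / volume
  rho = 147.7 / 58.84 = 2.51 g/cm^3

2.51 g/cm^3


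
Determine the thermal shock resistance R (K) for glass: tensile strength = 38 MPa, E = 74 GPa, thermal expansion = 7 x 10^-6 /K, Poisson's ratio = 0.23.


Thermal shock resistance: R = sigma * (1 - nu) / (E * alpha)
  Numerator = 38 * (1 - 0.23) = 29.26
  Denominator = 74 * 1000 * (7 x 10^-6) = 0.518
  R = 29.26 / 0.518 = 56.5 K

56.5 K


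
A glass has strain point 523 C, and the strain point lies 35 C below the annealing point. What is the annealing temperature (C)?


T_anneal = T_strain + gap:
  T_anneal = 523 + 35 = 558 C

558 C


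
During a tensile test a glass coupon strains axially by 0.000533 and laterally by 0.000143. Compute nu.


Poisson's ratio: nu = lateral strain / axial strain
  nu = 0.000143 / 0.000533 = 0.2683

0.2683


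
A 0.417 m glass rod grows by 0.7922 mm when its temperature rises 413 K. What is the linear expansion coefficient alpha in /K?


Rearrange dL = alpha * L0 * dT for alpha:
  alpha = dL / (L0 * dT)
  alpha = (0.7922 / 1000) / (0.417 * 413) = 0.0000046 /K = 4.6 x 10^-6 /K

4.6 x 10^-6 /K


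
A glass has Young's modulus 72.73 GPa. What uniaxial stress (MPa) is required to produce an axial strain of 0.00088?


Rearrange E = sigma / epsilon:
  sigma = E * epsilon
  E (MPa) = 72.73 * 1000 = 72730
  sigma = 72730 * 0.00088 = 64.0 MPa

64.0 MPa


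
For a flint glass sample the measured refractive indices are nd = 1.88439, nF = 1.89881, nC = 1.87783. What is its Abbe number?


Abbe number formula: Vd = (nd - 1) / (nF - nC)
  nd - 1 = 1.88439 - 1 = 0.88439
  nF - nC = 1.89881 - 1.87783 = 0.02098
  Vd = 0.88439 / 0.02098 = 42.15

42.15


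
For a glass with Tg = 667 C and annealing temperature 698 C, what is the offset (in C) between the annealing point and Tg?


Offset = T_anneal - Tg:
  offset = 698 - 667 = 31 C

31 C


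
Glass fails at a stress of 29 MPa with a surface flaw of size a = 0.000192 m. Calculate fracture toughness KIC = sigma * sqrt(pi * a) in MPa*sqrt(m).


Fracture toughness: KIC = sigma * sqrt(pi * a)
  pi * a = pi * 0.000192 = 0.000603186
  sqrt(pi * a) = 0.02456
  KIC = 29 * 0.02456 = 0.712 MPa*sqrt(m)

0.712 MPa*sqrt(m)


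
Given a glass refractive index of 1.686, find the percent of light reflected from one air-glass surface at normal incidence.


Fresnel reflectance at normal incidence:
  R = ((n - 1)/(n + 1))^2
  (n - 1)/(n + 1) = (1.686 - 1)/(1.686 + 1) = 0.255398
  R = 0.255398^2 = 0.0652281
  R(%) = 0.0652281 * 100 = 6.523%

6.523%


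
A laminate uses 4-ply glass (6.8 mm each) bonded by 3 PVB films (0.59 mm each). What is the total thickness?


Total thickness = glass contribution + PVB contribution
  Glass: 4 * 6.8 = 27.2 mm
  PVB: 3 * 0.59 = 1.77 mm
  Total = 27.2 + 1.77 = 28.97 mm

28.97 mm


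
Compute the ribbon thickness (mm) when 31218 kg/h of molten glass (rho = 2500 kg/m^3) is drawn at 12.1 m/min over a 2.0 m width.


Ribbon cross-section from mass balance:
  Volume rate = throughput / density = 31218 / 2500 = 12.4872 m^3/h
  thickness = volume rate / (speed * 60 * width), i.e.
  thickness = throughput / (60 * speed * width * density) * 1000
  thickness = 31218 / (60 * 12.1 * 2.0 * 2500) * 1000 = 8.6 mm

8.6 mm


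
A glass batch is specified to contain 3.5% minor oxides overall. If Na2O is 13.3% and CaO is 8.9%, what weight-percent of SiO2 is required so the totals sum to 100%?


Known pieces sum to 100%:
  SiO2 = 100 - (others + Na2O + CaO)
  SiO2 = 100 - (3.5 + 13.3 + 8.9) = 74.3%

74.3%


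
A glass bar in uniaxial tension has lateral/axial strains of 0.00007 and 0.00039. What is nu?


Poisson's ratio: nu = lateral strain / axial strain
  nu = 0.00007 / 0.00039 = 0.1795

0.1795


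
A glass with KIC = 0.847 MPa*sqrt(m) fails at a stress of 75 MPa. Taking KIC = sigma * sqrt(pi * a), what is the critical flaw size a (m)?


Rearrange KIC = sigma * sqrt(pi * a):
  sqrt(pi * a) = KIC / sigma
  sqrt(pi * a) = 0.847 / 75 = 0.011293
  a = (KIC / sigma)^2 / pi
  a = 0.011293^2 / pi = 0.0000406 m

0.0000406 m


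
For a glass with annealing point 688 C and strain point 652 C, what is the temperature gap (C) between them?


Gap = T_anneal - T_strain:
  gap = 688 - 652 = 36 C

36 C


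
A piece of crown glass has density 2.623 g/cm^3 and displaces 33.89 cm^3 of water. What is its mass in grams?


Rearrange rho = m / V:
  m = rho * V
  m = 2.623 * 33.89 = 88.893 g

88.893 g


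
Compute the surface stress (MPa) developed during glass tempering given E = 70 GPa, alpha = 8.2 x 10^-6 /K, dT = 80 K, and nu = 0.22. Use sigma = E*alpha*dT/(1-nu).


Tempering stress: sigma = E * alpha * dT / (1 - nu)
  E (MPa) = 70 * 1000 = 70000
  Numerator = 70000 * (8.2 x 10^-6) * 80 = 45.92
  Denominator = 1 - 0.22 = 0.78
  sigma = 45.92 / 0.78 = 58.9 MPa

58.9 MPa


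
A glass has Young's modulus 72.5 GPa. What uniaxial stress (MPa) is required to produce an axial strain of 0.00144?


Rearrange E = sigma / epsilon:
  sigma = E * epsilon
  E (MPa) = 72.5 * 1000 = 72500
  sigma = 72500 * 0.00144 = 104.4 MPa

104.4 MPa


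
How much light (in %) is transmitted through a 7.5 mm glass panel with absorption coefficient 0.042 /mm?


Beer-Lambert law: T = exp(-alpha * thickness)
  exponent = -0.042 * 7.5 = -0.315
  T = exp(-0.315) = 0.7298
  Percentage = 0.7298 * 100 = 72.98%

72.98%


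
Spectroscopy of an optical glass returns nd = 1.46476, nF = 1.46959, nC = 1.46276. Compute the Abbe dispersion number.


Abbe number formula: Vd = (nd - 1) / (nF - nC)
  nd - 1 = 1.46476 - 1 = 0.46476
  nF - nC = 1.46959 - 1.46276 = 0.00683
  Vd = 0.46476 / 0.00683 = 68.05

68.05


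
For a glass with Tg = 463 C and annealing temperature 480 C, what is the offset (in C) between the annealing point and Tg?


Offset = T_anneal - Tg:
  offset = 480 - 463 = 17 C

17 C


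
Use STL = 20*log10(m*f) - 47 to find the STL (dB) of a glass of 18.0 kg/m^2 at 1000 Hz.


Mass law: STL = 20 * log10(m * f) - 47
  m * f = 18.0 * 1000 = 18000
  log10(18000) = 4.25527
  STL = 20 * 4.25527 - 47 = 85.1054 - 47 = 38.1 dB

38.1 dB


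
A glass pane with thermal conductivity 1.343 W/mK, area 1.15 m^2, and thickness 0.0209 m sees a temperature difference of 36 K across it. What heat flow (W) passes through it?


Fourier's law: Q = k * A * dT / t
  Q = 1.343 * 1.15 * 36 / 0.0209
  Q = 55.6002 / 0.0209 = 2660.3 W

2660.3 W


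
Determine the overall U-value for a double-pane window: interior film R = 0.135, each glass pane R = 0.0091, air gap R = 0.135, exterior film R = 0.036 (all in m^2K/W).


Total thermal resistance (series):
  R_total = R_in + R_glass + R_air + R_glass + R_out
  R_total = 0.135 + 0.0091 + 0.135 + 0.0091 + 0.036 = 0.3242 m^2K/W
U-value = 1 / R_total = 1 / 0.3242 = 3.085 W/m^2K

3.085 W/m^2K


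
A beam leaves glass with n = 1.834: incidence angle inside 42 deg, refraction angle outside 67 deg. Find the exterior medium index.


Apply Snell's law: n1 * sin(theta1) = n2 * sin(theta2)
  n2 = n1 * sin(theta1) / sin(theta2)
  sin(42) = 0.669131
  sin(67) = 0.920505
  n2 = 1.834 * 0.669131 / 0.920505 = 1.3332

1.3332


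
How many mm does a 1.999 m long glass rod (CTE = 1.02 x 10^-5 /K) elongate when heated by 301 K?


Thermal expansion formula: dL = alpha * L0 * dT
  dL = (1.02 x 10^-5) * 1.999 * 301 = 0.00613733 m
Convert to mm: 0.00613733 * 1000 = 6.1373 mm

6.1373 mm


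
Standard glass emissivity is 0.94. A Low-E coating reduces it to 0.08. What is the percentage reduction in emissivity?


Percentage reduction = (1 - coated/uncoated) * 100
  Ratio = 0.08 / 0.94 = 0.0851
  Reduction = (1 - 0.0851) * 100 = 91.5%

91.5%


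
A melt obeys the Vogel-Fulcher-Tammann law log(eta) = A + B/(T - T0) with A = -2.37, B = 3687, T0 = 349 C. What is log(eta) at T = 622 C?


VFT equation: log(eta) = A + B / (T - T0)
  T - T0 = 622 - 349 = 273
  B / (T - T0) = 3687 / 273 = 13.505
  log(eta) = -2.37 + 13.505 = 11.135

11.135


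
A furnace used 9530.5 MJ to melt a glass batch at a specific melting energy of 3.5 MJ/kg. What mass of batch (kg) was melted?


Rearrange E = m * s for m:
  m = E / s
  m = 9530.5 / 3.5 = 2723.0 kg

2723.0 kg


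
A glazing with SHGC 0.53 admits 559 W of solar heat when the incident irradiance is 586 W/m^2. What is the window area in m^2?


Rearrange Q = Area * SHGC * Irradiance:
  Area = Q / (SHGC * Irradiance)
  Area = 559 / (0.53 * 586) = 1.8 m^2

1.8 m^2


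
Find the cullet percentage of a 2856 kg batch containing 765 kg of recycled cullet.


Cullet ratio = (cullet mass / total batch mass) * 100
  Ratio = 765 / 2856 * 100 = 26.79%

26.79%


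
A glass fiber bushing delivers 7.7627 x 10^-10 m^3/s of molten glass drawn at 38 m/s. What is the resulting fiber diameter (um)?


Cross-sectional area from continuity:
  A = Q / v = 7.7627 x 10^-10 / 38 = 2.042816 x 10^-11 m^2
Diameter from circular cross-section:
  d = sqrt(4A / pi) * 10^6 (m -> um)
  d = sqrt(4 * 2.042816 x 10^-11 / pi) * 10^6 = 5.1 um

5.1 um


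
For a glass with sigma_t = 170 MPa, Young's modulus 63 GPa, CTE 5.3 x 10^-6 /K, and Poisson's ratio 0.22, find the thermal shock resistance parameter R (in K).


Thermal shock resistance: R = sigma * (1 - nu) / (E * alpha)
  Numerator = 170 * (1 - 0.22) = 132.6
  Denominator = 63 * 1000 * (5.3 x 10^-6) = 0.3339
  R = 132.6 / 0.3339 = 397.1 K

397.1 K


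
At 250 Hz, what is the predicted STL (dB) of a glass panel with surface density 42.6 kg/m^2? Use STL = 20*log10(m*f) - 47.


Mass law: STL = 20 * log10(m * f) - 47
  m * f = 42.6 * 250 = 10650
  log10(10650) = 4.02735
  STL = 20 * 4.02735 - 47 = 80.547 - 47 = 33.5 dB

33.5 dB


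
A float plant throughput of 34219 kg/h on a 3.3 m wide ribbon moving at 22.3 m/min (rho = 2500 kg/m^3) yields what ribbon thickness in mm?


Ribbon cross-section from mass balance:
  Volume rate = throughput / density = 34219 / 2500 = 13.6876 m^3/h
  thickness = volume rate / (speed * 60 * width), i.e.
  thickness = throughput / (60 * speed * width * density) * 1000
  thickness = 34219 / (60 * 22.3 * 3.3 * 2500) * 1000 = 3.1 mm

3.1 mm


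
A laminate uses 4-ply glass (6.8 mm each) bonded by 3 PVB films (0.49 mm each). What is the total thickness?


Total thickness = glass contribution + PVB contribution
  Glass: 4 * 6.8 = 27.2 mm
  PVB: 3 * 0.49 = 1.47 mm
  Total = 27.2 + 1.47 = 28.67 mm

28.67 mm


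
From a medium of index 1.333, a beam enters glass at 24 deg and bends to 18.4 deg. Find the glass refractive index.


Apply Snell's law: n1 * sin(theta1) = n2 * sin(theta2)
  n2 = n1 * sin(theta1) / sin(theta2)
  sin(24) = 0.406737
  sin(18.4) = 0.315649
  n2 = 1.333 * 0.406737 / 0.315649 = 1.7177

1.7177


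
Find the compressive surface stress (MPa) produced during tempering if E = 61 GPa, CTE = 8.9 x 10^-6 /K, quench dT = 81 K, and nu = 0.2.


Tempering stress: sigma = E * alpha * dT / (1 - nu)
  E (MPa) = 61 * 1000 = 61000
  Numerator = 61000 * (8.9 x 10^-6) * 81 = 43.9749
  Denominator = 1 - 0.2 = 0.8
  sigma = 43.9749 / 0.8 = 55.0 MPa

55.0 MPa


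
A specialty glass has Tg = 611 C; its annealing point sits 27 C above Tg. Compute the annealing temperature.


The annealing temperature is Tg plus the offset:
  T_anneal = 611 + 27 = 638 C

638 C


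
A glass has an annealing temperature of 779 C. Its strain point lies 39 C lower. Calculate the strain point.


Strain point = annealing point - difference:
  T_strain = 779 - 39 = 740 C

740 C


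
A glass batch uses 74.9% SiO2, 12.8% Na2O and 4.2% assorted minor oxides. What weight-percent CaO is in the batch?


Pieces sum to 100%:
  CaO = 100 - (SiO2 + Na2O + others)
  CaO = 100 - (74.9 + 12.8 + 4.2) = 8.1%

8.1%


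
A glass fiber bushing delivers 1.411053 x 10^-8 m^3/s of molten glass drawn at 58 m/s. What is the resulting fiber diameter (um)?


Cross-sectional area from continuity:
  A = Q / v = 1.411053 x 10^-8 / 58 = 2.43285 x 10^-10 m^2
Diameter from circular cross-section:
  d = sqrt(4A / pi) * 10^6 (m -> um)
  d = sqrt(4 * 2.43285 x 10^-10 / pi) * 10^6 = 17.6 um

17.6 um


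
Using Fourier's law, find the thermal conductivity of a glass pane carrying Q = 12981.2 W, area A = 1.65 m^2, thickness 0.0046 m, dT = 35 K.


Fourier's law rearranged: k = Q * t / (A * dT)
  Numerator = 12981.2 * 0.0046 = 59.71352
  Denominator = 1.65 * 35 = 57.75
  k = 59.71352 / 57.75 = 1.034 W/mK

1.034 W/mK


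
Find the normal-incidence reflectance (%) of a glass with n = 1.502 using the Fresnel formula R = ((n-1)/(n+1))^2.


Fresnel reflectance at normal incidence:
  R = ((n - 1)/(n + 1))^2
  (n - 1)/(n + 1) = (1.502 - 1)/(1.502 + 1) = 0.200639
  R = 0.200639^2 = 0.040256
  R(%) = 0.040256 * 100 = 4.026%

4.026%


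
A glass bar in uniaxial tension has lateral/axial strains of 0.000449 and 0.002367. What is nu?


Poisson's ratio: nu = lateral strain / axial strain
  nu = 0.000449 / 0.002367 = 0.1897

0.1897


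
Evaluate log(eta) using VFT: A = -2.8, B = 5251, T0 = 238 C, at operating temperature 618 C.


VFT equation: log(eta) = A + B / (T - T0)
  T - T0 = 618 - 238 = 380
  B / (T - T0) = 5251 / 380 = 13.818
  log(eta) = -2.8 + 13.818 = 11.018

11.018


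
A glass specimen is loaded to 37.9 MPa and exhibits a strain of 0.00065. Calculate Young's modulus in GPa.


Young's modulus: E = stress / strain
  E = 37.9 MPa / 0.00065 = 58307.69 MPa
Convert to GPa: 58307.69 / 1000 = 58.31 GPa

58.31 GPa


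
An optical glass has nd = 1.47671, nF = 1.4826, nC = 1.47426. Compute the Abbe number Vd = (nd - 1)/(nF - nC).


Abbe number formula: Vd = (nd - 1) / (nF - nC)
  nd - 1 = 1.47671 - 1 = 0.47671
  nF - nC = 1.4826 - 1.47426 = 0.00834
  Vd = 0.47671 / 0.00834 = 57.16

57.16


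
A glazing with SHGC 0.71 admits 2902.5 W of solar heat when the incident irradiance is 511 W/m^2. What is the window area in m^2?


Rearrange Q = Area * SHGC * Irradiance:
  Area = Q / (SHGC * Irradiance)
  Area = 2902.5 / (0.71 * 511) = 8.0 m^2

8.0 m^2


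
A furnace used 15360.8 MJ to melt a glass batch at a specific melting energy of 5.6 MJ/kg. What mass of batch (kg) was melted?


Rearrange E = m * s for m:
  m = E / s
  m = 15360.8 / 5.6 = 2743.0 kg

2743.0 kg


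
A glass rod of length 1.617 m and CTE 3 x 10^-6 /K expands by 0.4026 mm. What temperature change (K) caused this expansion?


Rearrange dL = alpha * L0 * dT for dT:
  dT = dL / (alpha * L0)
  dL (m) = 0.4026 / 1000 = 0.0004026
  dT = 0.0004026 / ((3 x 10^-6) * 1.617) = 83.0 K

83.0 K


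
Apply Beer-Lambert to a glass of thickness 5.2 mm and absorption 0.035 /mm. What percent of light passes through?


Beer-Lambert law: T = exp(-alpha * thickness)
  exponent = -0.035 * 5.2 = -0.182
  T = exp(-0.182) = 0.8336
  Percentage = 0.8336 * 100 = 83.36%

83.36%


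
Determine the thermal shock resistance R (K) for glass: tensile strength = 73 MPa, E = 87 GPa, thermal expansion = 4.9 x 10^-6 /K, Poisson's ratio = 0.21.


Thermal shock resistance: R = sigma * (1 - nu) / (E * alpha)
  Numerator = 73 * (1 - 0.21) = 57.67
  Denominator = 87 * 1000 * (4.9 x 10^-6) = 0.4263
  R = 57.67 / 0.4263 = 135.3 K

135.3 K


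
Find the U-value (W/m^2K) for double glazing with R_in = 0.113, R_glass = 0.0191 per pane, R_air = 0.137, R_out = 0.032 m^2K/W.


Total thermal resistance (series):
  R_total = R_in + R_glass + R_air + R_glass + R_out
  R_total = 0.113 + 0.0191 + 0.137 + 0.0191 + 0.032 = 0.3202 m^2K/W
U-value = 1 / R_total = 1 / 0.3202 = 3.123 W/m^2K

3.123 W/m^2K


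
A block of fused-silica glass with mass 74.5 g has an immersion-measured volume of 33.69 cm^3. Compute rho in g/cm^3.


Use the definition of density:
  rho = mass / volume
  rho = 74.5 / 33.69 = 2.211 g/cm^3

2.211 g/cm^3


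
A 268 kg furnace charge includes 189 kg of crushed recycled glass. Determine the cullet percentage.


Cullet ratio = (cullet mass / total batch mass) * 100
  Ratio = 189 / 268 * 100 = 70.52%

70.52%


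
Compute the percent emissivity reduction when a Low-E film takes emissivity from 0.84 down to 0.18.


Percentage reduction = (1 - coated/uncoated) * 100
  Ratio = 0.18 / 0.84 = 0.2143
  Reduction = (1 - 0.2143) * 100 = 78.6%

78.6%


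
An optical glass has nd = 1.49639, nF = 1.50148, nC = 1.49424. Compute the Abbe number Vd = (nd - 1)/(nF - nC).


Abbe number formula: Vd = (nd - 1) / (nF - nC)
  nd - 1 = 1.49639 - 1 = 0.49639
  nF - nC = 1.50148 - 1.49424 = 0.00724
  Vd = 0.49639 / 0.00724 = 68.56

68.56


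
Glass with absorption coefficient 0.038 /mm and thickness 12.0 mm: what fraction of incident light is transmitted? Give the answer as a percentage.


Beer-Lambert law: T = exp(-alpha * thickness)
  exponent = -0.038 * 12.0 = -0.456
  T = exp(-0.456) = 0.6338
  Percentage = 0.6338 * 100 = 63.38%

63.38%


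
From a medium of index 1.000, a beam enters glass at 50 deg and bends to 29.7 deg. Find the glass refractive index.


Apply Snell's law: n1 * sin(theta1) = n2 * sin(theta2)
  n2 = n1 * sin(theta1) / sin(theta2)
  sin(50) = 0.766044
  sin(29.7) = 0.495459
  n2 = 1.000 * 0.766044 / 0.495459 = 1.5461

1.5461


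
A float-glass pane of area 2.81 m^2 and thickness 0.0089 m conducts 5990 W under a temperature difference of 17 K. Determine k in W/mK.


Fourier's law rearranged: k = Q * t / (A * dT)
  Numerator = 5990 * 0.0089 = 53.311
  Denominator = 2.81 * 17 = 47.77
  k = 53.311 / 47.77 = 1.116 W/mK

1.116 W/mK


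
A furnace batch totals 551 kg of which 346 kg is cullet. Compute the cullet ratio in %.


Cullet ratio = (cullet mass / total batch mass) * 100
  Ratio = 346 / 551 * 100 = 62.79%

62.79%


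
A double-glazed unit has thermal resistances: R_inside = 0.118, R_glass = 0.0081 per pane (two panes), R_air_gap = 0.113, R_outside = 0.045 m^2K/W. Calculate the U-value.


Total thermal resistance (series):
  R_total = R_in + R_glass + R_air + R_glass + R_out
  R_total = 0.118 + 0.0081 + 0.113 + 0.0081 + 0.045 = 0.2922 m^2K/W
U-value = 1 / R_total = 1 / 0.2922 = 3.422 W/m^2K

3.422 W/m^2K


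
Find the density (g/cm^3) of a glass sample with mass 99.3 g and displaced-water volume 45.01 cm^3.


Use the definition of density:
  rho = mass / volume
  rho = 99.3 / 45.01 = 2.206 g/cm^3

2.206 g/cm^3


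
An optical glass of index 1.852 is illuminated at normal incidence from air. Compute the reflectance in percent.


Fresnel reflectance at normal incidence:
  R = ((n - 1)/(n + 1))^2
  (n - 1)/(n + 1) = (1.852 - 1)/(1.852 + 1) = 0.298738
  R = 0.298738^2 = 0.0892444
  R(%) = 0.0892444 * 100 = 8.924%

8.924%


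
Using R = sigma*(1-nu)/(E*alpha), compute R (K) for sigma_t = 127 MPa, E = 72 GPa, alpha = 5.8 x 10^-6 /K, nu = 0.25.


Thermal shock resistance: R = sigma * (1 - nu) / (E * alpha)
  Numerator = 127 * (1 - 0.25) = 95.25
  Denominator = 72 * 1000 * (5.8 x 10^-6) = 0.4176
  R = 95.25 / 0.4176 = 228.1 K

228.1 K


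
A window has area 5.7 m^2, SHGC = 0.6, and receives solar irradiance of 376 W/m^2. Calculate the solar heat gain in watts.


Solar heat gain: Q = Area * SHGC * Irradiance
  Q = 5.7 * 0.6 * 376 = 1285.9 W

1285.9 W


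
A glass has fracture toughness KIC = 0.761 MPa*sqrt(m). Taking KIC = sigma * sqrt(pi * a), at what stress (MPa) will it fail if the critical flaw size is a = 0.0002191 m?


Rearrange KIC = sigma * sqrt(pi * a):
  sigma = KIC / sqrt(pi * a)
  sqrt(pi * 0.0002191) = 0.026236
  sigma = 0.761 / 0.026236 = 29.01 MPa

29.01 MPa


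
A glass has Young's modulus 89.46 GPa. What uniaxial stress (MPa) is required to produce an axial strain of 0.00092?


Rearrange E = sigma / epsilon:
  sigma = E * epsilon
  E (MPa) = 89.46 * 1000 = 89460
  sigma = 89460 * 0.00092 = 82.3 MPa

82.3 MPa


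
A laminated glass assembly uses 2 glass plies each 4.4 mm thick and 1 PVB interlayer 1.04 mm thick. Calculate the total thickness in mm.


Total thickness = glass contribution + PVB contribution
  Glass: 2 * 4.4 = 8.8 mm
  PVB: 1 * 1.04 = 1.04 mm
  Total = 8.8 + 1.04 = 9.84 mm

9.84 mm


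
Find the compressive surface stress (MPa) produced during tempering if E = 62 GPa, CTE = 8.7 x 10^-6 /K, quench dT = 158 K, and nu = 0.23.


Tempering stress: sigma = E * alpha * dT / (1 - nu)
  E (MPa) = 62 * 1000 = 62000
  Numerator = 62000 * (8.7 x 10^-6) * 158 = 85.2252
  Denominator = 1 - 0.23 = 0.77
  sigma = 85.2252 / 0.77 = 110.7 MPa

110.7 MPa


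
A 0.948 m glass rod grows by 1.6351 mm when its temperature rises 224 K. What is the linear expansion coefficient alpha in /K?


Rearrange dL = alpha * L0 * dT for alpha:
  alpha = dL / (L0 * dT)
  alpha = (1.6351 / 1000) / (0.948 * 224) = 0.0000077 /K = 7.7 x 10^-6 /K

7.7 x 10^-6 /K


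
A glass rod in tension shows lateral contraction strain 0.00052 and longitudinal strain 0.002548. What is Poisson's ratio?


Poisson's ratio: nu = lateral strain / axial strain
  nu = 0.00052 / 0.002548 = 0.2041

0.2041


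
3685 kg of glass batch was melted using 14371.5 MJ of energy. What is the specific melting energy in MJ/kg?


Rearrange E = m * s for s:
  s = E / m
  s = 14371.5 / 3685 = 3.9 MJ/kg

3.9 MJ/kg


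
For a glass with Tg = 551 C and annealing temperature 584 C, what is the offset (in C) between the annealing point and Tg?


Offset = T_anneal - Tg:
  offset = 584 - 551 = 33 C

33 C


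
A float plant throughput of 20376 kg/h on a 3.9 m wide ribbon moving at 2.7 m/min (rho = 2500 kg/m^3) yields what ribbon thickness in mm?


Ribbon cross-section from mass balance:
  Volume rate = throughput / density = 20376 / 2500 = 8.1504 m^3/h
  thickness = volume rate / (speed * 60 * width), i.e.
  thickness = throughput / (60 * speed * width * density) * 1000
  thickness = 20376 / (60 * 2.7 * 3.9 * 2500) * 1000 = 12.9 mm

12.9 mm


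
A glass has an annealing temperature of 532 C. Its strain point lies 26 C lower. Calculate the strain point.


Strain point = annealing point - difference:
  T_strain = 532 - 26 = 506 C

506 C


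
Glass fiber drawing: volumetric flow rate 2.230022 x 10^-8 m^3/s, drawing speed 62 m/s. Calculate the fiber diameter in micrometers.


Cross-sectional area from continuity:
  A = Q / v = 2.230022 x 10^-8 / 62 = 3.59681 x 10^-10 m^2
Diameter from circular cross-section:
  d = sqrt(4A / pi) * 10^6 (m -> um)
  d = sqrt(4 * 3.59681 x 10^-10 / pi) * 10^6 = 21.4 um

21.4 um


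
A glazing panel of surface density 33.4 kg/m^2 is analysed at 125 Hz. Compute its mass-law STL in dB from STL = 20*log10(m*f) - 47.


Mass law: STL = 20 * log10(m * f) - 47
  m * f = 33.4 * 125 = 4175
  log10(4175) = 3.62066
  STL = 20 * 3.62066 - 47 = 72.4132 - 47 = 25.4 dB

25.4 dB


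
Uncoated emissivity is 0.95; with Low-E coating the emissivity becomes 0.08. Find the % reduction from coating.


Percentage reduction = (1 - coated/uncoated) * 100
  Ratio = 0.08 / 0.95 = 0.0842
  Reduction = (1 - 0.0842) * 100 = 91.6%

91.6%


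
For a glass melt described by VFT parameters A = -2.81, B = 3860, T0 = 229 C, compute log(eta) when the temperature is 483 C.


VFT equation: log(eta) = A + B / (T - T0)
  T - T0 = 483 - 229 = 254
  B / (T - T0) = 3860 / 254 = 15.197
  log(eta) = -2.81 + 15.197 = 12.387

12.387


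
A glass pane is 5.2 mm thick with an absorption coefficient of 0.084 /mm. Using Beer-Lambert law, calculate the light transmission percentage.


Beer-Lambert law: T = exp(-alpha * thickness)
  exponent = -0.084 * 5.2 = -0.4368
  T = exp(-0.4368) = 0.6461
  Percentage = 0.6461 * 100 = 64.61%

64.61%


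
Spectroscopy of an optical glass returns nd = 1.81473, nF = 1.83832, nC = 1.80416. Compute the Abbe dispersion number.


Abbe number formula: Vd = (nd - 1) / (nF - nC)
  nd - 1 = 1.81473 - 1 = 0.81473
  nF - nC = 1.83832 - 1.80416 = 0.03416
  Vd = 0.81473 / 0.03416 = 23.85

23.85


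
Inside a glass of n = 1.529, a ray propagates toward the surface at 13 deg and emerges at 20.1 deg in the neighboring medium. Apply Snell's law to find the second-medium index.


Apply Snell's law: n1 * sin(theta1) = n2 * sin(theta2)
  n2 = n1 * sin(theta1) / sin(theta2)
  sin(13) = 0.224951
  sin(20.1) = 0.34366
  n2 = 1.529 * 0.224951 / 0.34366 = 1.0008

1.0008


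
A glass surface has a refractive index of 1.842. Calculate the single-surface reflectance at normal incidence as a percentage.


Fresnel reflectance at normal incidence:
  R = ((n - 1)/(n + 1))^2
  (n - 1)/(n + 1) = (1.842 - 1)/(1.842 + 1) = 0.29627
  R = 0.29627^2 = 0.0877759
  R(%) = 0.0877759 * 100 = 8.778%

8.778%


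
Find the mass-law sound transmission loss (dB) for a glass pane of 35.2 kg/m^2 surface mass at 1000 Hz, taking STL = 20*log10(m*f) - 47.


Mass law: STL = 20 * log10(m * f) - 47
  m * f = 35.2 * 1000 = 35200
  log10(35200) = 4.54654
  STL = 20 * 4.54654 - 47 = 90.9308 - 47 = 43.9 dB

43.9 dB


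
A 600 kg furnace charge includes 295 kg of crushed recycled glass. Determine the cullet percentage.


Cullet ratio = (cullet mass / total batch mass) * 100
  Ratio = 295 / 600 * 100 = 49.17%

49.17%


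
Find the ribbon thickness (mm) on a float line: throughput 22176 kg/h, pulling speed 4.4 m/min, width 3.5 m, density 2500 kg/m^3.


Ribbon cross-section from mass balance:
  Volume rate = throughput / density = 22176 / 2500 = 8.8704 m^3/h
  thickness = volume rate / (speed * 60 * width), i.e.
  thickness = throughput / (60 * speed * width * density) * 1000
  thickness = 22176 / (60 * 4.4 * 3.5 * 2500) * 1000 = 9.6 mm

9.6 mm


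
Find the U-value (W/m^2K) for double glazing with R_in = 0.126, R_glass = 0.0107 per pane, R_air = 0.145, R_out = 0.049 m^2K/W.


Total thermal resistance (series):
  R_total = R_in + R_glass + R_air + R_glass + R_out
  R_total = 0.126 + 0.0107 + 0.145 + 0.0107 + 0.049 = 0.3414 m^2K/W
U-value = 1 / R_total = 1 / 0.3414 = 2.929 W/m^2K

2.929 W/m^2K


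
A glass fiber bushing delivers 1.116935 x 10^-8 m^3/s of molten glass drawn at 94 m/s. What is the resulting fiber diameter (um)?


Cross-sectional area from continuity:
  A = Q / v = 1.116935 x 10^-8 / 94 = 1.188229 x 10^-10 m^2
Diameter from circular cross-section:
  d = sqrt(4A / pi) * 10^6 (m -> um)
  d = sqrt(4 * 1.188229 x 10^-10 / pi) * 10^6 = 12.3 um

12.3 um


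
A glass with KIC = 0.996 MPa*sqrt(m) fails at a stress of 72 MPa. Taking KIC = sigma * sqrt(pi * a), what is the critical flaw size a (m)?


Rearrange KIC = sigma * sqrt(pi * a):
  sqrt(pi * a) = KIC / sigma
  sqrt(pi * a) = 0.996 / 72 = 0.013833
  a = (KIC / sigma)^2 / pi
  a = 0.013833^2 / pi = 0.0000609 m

0.0000609 m


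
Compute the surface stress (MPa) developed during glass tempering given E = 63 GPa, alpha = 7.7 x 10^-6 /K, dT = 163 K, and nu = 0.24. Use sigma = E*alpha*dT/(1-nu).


Tempering stress: sigma = E * alpha * dT / (1 - nu)
  E (MPa) = 63 * 1000 = 63000
  Numerator = 63000 * (7.7 x 10^-6) * 163 = 79.0713
  Denominator = 1 - 0.24 = 0.76
  sigma = 79.0713 / 0.76 = 104.0 MPa

104.0 MPa


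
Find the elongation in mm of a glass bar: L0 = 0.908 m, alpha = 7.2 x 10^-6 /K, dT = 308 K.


Thermal expansion formula: dL = alpha * L0 * dT
  dL = (7.2 x 10^-6) * 0.908 * 308 = 0.00201358 m
Convert to mm: 0.00201358 * 1000 = 2.0136 mm

2.0136 mm


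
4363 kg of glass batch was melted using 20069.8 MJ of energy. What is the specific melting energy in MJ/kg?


Rearrange E = m * s for s:
  s = E / m
  s = 20069.8 / 4363 = 4.6 MJ/kg

4.6 MJ/kg


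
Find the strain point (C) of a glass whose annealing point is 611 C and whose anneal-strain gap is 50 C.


Strain point = annealing point - difference:
  T_strain = 611 - 50 = 561 C

561 C


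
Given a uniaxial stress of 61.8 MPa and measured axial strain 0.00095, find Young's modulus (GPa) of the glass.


Young's modulus: E = stress / strain
  E = 61.8 MPa / 0.00095 = 65052.63 MPa
Convert to GPa: 65052.63 / 1000 = 65.05 GPa

65.05 GPa


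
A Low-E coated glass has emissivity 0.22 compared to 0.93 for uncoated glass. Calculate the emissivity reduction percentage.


Percentage reduction = (1 - coated/uncoated) * 100
  Ratio = 0.22 / 0.93 = 0.2366
  Reduction = (1 - 0.2366) * 100 = 76.3%

76.3%


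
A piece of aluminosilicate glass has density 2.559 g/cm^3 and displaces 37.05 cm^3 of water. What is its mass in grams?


Rearrange rho = m / V:
  m = rho * V
  m = 2.559 * 37.05 = 94.811 g

94.811 g


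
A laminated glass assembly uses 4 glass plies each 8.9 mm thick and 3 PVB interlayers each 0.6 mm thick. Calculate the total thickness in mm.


Total thickness = glass contribution + PVB contribution
  Glass: 4 * 8.9 = 35.6 mm
  PVB: 3 * 0.6 = 1.8 mm
  Total = 35.6 + 1.8 = 37.4 mm

37.4 mm


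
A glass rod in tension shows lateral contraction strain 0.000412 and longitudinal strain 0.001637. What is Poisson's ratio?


Poisson's ratio: nu = lateral strain / axial strain
  nu = 0.000412 / 0.001637 = 0.2517

0.2517


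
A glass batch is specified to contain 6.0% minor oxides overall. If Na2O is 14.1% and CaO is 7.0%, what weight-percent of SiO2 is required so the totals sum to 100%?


Known pieces sum to 100%:
  SiO2 = 100 - (others + Na2O + CaO)
  SiO2 = 100 - (6.0 + 14.1 + 7.0) = 72.9%

72.9%


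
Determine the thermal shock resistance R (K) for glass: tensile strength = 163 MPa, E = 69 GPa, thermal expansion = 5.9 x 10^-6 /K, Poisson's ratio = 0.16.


Thermal shock resistance: R = sigma * (1 - nu) / (E * alpha)
  Numerator = 163 * (1 - 0.16) = 136.92
  Denominator = 69 * 1000 * (5.9 x 10^-6) = 0.4071
  R = 136.92 / 0.4071 = 336.3 K

336.3 K
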